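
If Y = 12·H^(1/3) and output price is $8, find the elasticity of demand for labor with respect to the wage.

ε = -1.5

MP_H = (1/3)·12·H^(-2/3), so P·MP_H = w gives 32·H^(-2/3) = w.
Solving, H(w) = (32/w)^(3/2). This is a constant-elasticity form: H ∝ w^(−3/2), so ε = −3/2.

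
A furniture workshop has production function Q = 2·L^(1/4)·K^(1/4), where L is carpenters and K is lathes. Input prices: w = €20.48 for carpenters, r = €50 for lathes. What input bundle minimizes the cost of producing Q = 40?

Cost minimization requires the marginal rate of technical substitution to equal the input-price ratio: MP_L/MP_K = w/r.
Here MP_L/MP_K = (1/4)·(K/L)/(1/4) = (K/L). Setting this equal to 20.48/50 = 0.4096 gives K = 0.4096L.
Substituting into Q = 40: 2·L^(1/4)·(0.4096L)^(1/4) = 40.
Solving, L = 625 and K = 256.

L* = 625, K* = 256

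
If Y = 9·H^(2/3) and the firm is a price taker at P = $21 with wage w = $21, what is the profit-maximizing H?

MP_H = (2/3)·9·H^(-1/3) = 6·H^(-1/3).
Profit maximization for a price taker requires P·MP_H = w: 21·6·H^(-1/3) = 21.
So H^(-1/3) = 1/6, which gives H = 216.

H* = 216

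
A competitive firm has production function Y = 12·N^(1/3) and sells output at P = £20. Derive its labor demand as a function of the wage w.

N(w) = (80/w)^(3/2)

MP_N = (1/3)·12·N^(-2/3) = 4·N^(-2/3).
Setting P·MP_N = w: 80·N^(-2/3) = w.
Solving for N: N^(-2/3) = w/80, so N = (80/w)^(3/2).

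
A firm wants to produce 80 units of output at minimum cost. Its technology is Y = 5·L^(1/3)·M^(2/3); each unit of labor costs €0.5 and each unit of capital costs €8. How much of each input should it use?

L* = 64, M* = 8

Cost minimization requires the marginal rate of technical substitution to equal the input-price ratio: MP_L/MP_M = w/r.
Here MP_L/MP_M = (1/3)·(M/L)/(2/3) = 0.5·(M/L). Setting this equal to 0.5/8 = 0.0625 gives M = 0.125L.
Substituting into Y = 80: 5·L^(1/3)·(0.125L)^(2/3) = 80.
Solving, L = 64 and M = 8.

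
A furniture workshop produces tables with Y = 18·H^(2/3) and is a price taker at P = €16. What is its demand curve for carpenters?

MP_H = (2/3)·18·H^(-1/3) = 12·H^(-1/3).
Setting P·MP_H = w: 192·H^(-1/3) = w.
Solving for H: H^(-1/3) = w/192, so H = (192/w)^(3).

H(w) = 7077888/w³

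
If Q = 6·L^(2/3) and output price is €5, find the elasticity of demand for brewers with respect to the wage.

ε = -3

MP_L = (2/3)·6·L^(-1/3), so P·MP_L = w gives 20·L^(-1/3) = w.
Solving, L(w) = (20/w)^(3). This is a constant-elasticity form: L ∝ w^(−3), so ε = −3.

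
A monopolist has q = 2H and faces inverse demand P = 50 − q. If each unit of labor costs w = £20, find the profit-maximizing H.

H* = 10

Marginal revenue from the inverse demand is MR = 50 − 2q.
The marginal product is MP_H = 2.
A monopolist hires until marginal revenue product equals the wage: MR·MP_H = w.
(50 − 4H)·2 = 20, so H = 10.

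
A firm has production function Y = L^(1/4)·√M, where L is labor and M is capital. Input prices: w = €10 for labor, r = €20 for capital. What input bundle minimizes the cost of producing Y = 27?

Cost minimization requires the marginal rate of technical substitution to equal the input-price ratio: MP_L/MP_M = w/r.
Here MP_L/MP_M = (1/4)·(M/L)/(1/2) = 0.5·(M/L). Setting this equal to 10/20 = 0.5 gives M = L.
Substituting into Y = 27: L^(1/4)·(L)^(1/2) = 27.
Solving, L = 81 and M = 81.

L* = 81, M* = 81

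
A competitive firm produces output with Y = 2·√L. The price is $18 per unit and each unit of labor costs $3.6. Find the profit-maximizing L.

MP_L = (1/2)·2·L^(-1/2) = L^(-1/2).
Profit maximization for a price taker requires P·MP_L = w: 18·L^(-1/2) = 3.6.
So L^(-1/2) = 0.2, which gives L = 25.

L* = 25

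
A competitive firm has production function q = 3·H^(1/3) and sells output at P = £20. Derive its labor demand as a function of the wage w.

MP_H = (1/3)·3·H^(-2/3) = H^(-2/3).
Setting P·MP_H = w: 20·H^(-2/3) = w.
Solving for H: H^(-2/3) = w/20, so H = (20/w)^(3/2).

H(w) = (20/w)^(3/2)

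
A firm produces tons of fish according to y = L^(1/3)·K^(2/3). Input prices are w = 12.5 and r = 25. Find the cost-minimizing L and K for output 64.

Cost minimization requires the marginal rate of technical substitution to equal the input-price ratio: MP_L/MP_K = w/r.
Here MP_L/MP_K = (1/3)·(K/L)/(2/3) = 0.5·(K/L). Setting this equal to 12.5/25 = 0.5 gives K = L.
Substituting into y = 64: L^(1/3)·(L)^(2/3) = 64.
Solving, L = 64 and K = 64.

L* = 64, K* = 64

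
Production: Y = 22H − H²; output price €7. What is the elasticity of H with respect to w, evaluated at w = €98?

From P·MP_H = w with MP_H = 22 − 2H, labor demand is H(w) = (22 − w/7)/2.
dH/dw = −1/(14) = -1/14.
At w = 98, H = 4, so ε = (dH/dw)·(w/H) = (-1/14)·(98/4) = -1.75.

ε = -1.75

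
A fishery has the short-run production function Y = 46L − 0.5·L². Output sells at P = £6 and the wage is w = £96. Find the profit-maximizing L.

The marginal product of L is MP_L = 46 − L.
A price-taking firm hires until the value of the marginal product equals the wage: P·MP_L = w, so 6·(46 − L) = 96.
Then 46 − L = 16, giving L = 30.

L* = 30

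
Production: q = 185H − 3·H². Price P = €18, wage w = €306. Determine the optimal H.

The marginal product of H is MP_H = 185 − 6H.
A price-taking firm hires until the value of the marginal product equals the wage: P·MP_H = w, so 18·(185 − 6H) = 306.
Then 185 − 6H = 17, giving H = 28.

H* = 28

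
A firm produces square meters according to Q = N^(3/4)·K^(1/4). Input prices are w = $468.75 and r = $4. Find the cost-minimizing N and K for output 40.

Cost minimization requires the marginal rate of technical substitution to equal the input-price ratio: MP_N/MP_K = w/r.
Here MP_N/MP_K = (3/4)·(K/N)/(1/4) = 3·(K/N). Setting this equal to 468.75/4 = 117.1875 gives K = 39.0625N.
Substituting into Q = 40: N^(3/4)·(39.0625N)^(1/4) = 40.
Solving, N = 16 and K = 625.

N* = 16, K* = 625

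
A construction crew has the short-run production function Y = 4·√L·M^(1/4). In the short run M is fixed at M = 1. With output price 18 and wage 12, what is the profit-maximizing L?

L* = 9

With M = 1, MP_L = (1/2)·4·L^(-1/2)·1^(1/4) = 2·L^(-1/2).
Profit maximization for a price taker requires P·MP_L = w: 18·2·L^(-1/2) = 12.
So L^(-1/2) = 1/3, which gives L = 9.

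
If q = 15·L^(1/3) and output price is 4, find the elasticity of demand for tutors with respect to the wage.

ε = -1.5

MP_L = (1/3)·15·L^(-2/3), so P·MP_L = w gives 20·L^(-2/3) = w.
Solving, L(w) = (20/w)^(3/2). This is a constant-elasticity form: L ∝ w^(−3/2), so ε = −3/2.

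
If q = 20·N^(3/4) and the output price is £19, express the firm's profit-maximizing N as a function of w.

N(w) = (285/w)^(4)

MP_N = (3/4)·20·N^(-1/4) = 15·N^(-1/4).
Setting P·MP_N = w: 285·N^(-1/4) = w.
Solving for N: N^(-1/4) = w/285, so N = (285/w)^(4).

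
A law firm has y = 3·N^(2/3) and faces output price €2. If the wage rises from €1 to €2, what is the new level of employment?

N* = 8

From P·MP_N = w with MP_N = 2·N^(-1/3), the labor demand is N(w) = (4/w)^(3).
At w = 1: N = 64. At w = 2: N = 8.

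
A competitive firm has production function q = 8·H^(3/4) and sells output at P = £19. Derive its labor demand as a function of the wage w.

H(w) = (114/w)^(4)

MP_H = (3/4)·8·H^(-1/4) = 6·H^(-1/4).
Setting P·MP_H = w: 114·H^(-1/4) = w.
Solving for H: H^(-1/4) = w/114, so H = (114/w)^(4).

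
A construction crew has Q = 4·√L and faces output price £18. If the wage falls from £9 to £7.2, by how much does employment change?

From P·MP_L = w with MP_L = 2·L^(-1/2), the labor demand is L(w) = (36/w)^(2).
At w = 9: L = 16. At w = 7.2: L = 25.
ΔL = 25 − 16 = 9.

ΔL = 9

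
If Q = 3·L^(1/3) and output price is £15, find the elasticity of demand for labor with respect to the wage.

ε = -1.5

MP_L = (1/3)·3·L^(-2/3), so P·MP_L = w gives 15·L^(-2/3) = w.
Solving, L(w) = (15/w)^(3/2). This is a constant-elasticity form: L ∝ w^(−3/2), so ε = −3/2.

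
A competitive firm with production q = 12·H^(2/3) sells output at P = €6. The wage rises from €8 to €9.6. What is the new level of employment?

From P·MP_H = w with MP_H = 8·H^(-1/3), the labor demand is H(w) = (48/w)^(3).
At w = 8: H = 216. At w = 9.6: H = 125.

H* = 125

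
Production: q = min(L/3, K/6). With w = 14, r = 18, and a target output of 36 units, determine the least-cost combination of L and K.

L* = 108, K* = 216

With a fixed-proportions technology, the cost-minimizing bundle uses no slack in either input: L/3 = K/6 = q.
So L = 3·36 = 108 and K = 6·36 = 216.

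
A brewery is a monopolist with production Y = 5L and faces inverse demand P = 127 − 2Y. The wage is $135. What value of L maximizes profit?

Marginal revenue from the inverse demand is MR = 127 − 4Y.
The marginal product is MP_L = 5.
A monopolist hires until marginal revenue product equals the wage: MR·MP_L = w.
(127 − 20L)·5 = 135, so L = 5.

L* = 5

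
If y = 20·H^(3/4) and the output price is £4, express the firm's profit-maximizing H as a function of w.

MP_H = (3/4)·20·H^(-1/4) = 15·H^(-1/4).
Setting P·MP_H = w: 60·H^(-1/4) = w.
Solving for H: H^(-1/4) = w/60, so H = (60/w)^(4).

H(w) = (60/w)^(4)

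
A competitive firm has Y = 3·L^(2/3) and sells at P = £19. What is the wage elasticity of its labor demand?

MP_L = (2/3)·3·L^(-1/3), so P·MP_L = w gives 38·L^(-1/3) = w.
Solving, L(w) = (38/w)^(3). This is a constant-elasticity form: L ∝ w^(−3), so ε = −3.

ε = -3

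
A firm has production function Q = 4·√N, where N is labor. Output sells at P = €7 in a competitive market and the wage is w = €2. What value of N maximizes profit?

MP_N = (1/2)·4·N^(-1/2) = 2·N^(-1/2).
Profit maximization for a price taker requires P·MP_N = w: 7·2·N^(-1/2) = 2.
So N^(-1/2) = 1/7, which gives N = 49.

N* = 49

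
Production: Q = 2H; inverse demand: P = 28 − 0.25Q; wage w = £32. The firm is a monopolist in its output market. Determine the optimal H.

Marginal revenue from the inverse demand is MR = 28 − 0.5Q.
The marginal product is MP_H = 2.
A monopolist hires until marginal revenue product equals the wage: MR·MP_H = w.
(28 − H)·2 = 32, so H = 12.

H* = 12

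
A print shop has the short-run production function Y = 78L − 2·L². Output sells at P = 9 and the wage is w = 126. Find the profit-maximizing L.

L* = 16

The marginal product of L is MP_L = 78 − 4L.
A price-taking firm hires until the value of the marginal product equals the wage: P·MP_L = w, so 9·(78 − 4L) = 126.
Then 78 − 4L = 14, giving L = 16.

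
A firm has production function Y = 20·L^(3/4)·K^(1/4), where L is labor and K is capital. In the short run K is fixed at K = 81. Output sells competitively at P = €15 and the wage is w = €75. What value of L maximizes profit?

With K = 81, MP_L = (3/4)·20·L^(-1/4)·81^(1/4) = 45·L^(-1/4).
Profit maximization for a price taker requires P·MP_L = w: 15·45·L^(-1/4) = 75.
So L^(-1/4) = 1/9, which gives L = 6561.

L* = 6561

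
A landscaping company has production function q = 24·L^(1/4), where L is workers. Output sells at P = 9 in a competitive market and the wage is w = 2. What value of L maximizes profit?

L* = 81

MP_L = (1/4)·24·L^(-3/4) = 6·L^(-3/4).
Profit maximization for a price taker requires P·MP_L = w: 9·6·L^(-3/4) = 2.
So L^(-3/4) = 1/27, which gives L = 81.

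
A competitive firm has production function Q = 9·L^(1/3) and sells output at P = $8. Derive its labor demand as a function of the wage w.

L(w) = (24/w)^(3/2)

MP_L = (1/3)·9·L^(-2/3) = 3·L^(-2/3).
Setting P·MP_L = w: 24·L^(-2/3) = w.
Solving for L: L^(-2/3) = w/24, so L = (24/w)^(3/2).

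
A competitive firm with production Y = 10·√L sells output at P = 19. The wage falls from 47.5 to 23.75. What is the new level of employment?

From P·MP_L = w with MP_L = 5·L^(-1/2), the labor demand is L(w) = (95/w)^(2).
At w = 47.5: L = 4. At w = 23.75: L = 16.

L* = 16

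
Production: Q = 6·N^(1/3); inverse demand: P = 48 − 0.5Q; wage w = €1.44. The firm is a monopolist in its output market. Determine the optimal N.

N* = 125

Marginal revenue from the inverse demand is MR = 48 − Q.
The marginal product is MP_N = 2·N^(-2/3).
A monopolist hires until marginal revenue product equals the wage: MR·MP_N = w.
At N, Q = 6·N^(1/3). Substituting and solving: (48 − 6·N^(1/3))·2·N^(-2/3) = 1.44 gives N = 125.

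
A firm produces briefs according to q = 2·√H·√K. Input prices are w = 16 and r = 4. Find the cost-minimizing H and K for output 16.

Cost minimization requires the marginal rate of technical substitution to equal the input-price ratio: MP_H/MP_K = w/r.
Here MP_H/MP_K = (1/2)·(K/H)/(1/2) = (K/H). Setting this equal to 16/4 = 4 gives K = 4H.
Substituting into q = 16: 2·H^(1/2)·(4H)^(1/2) = 16.
Solving, H = 4 and K = 16.

H* = 4, K* = 16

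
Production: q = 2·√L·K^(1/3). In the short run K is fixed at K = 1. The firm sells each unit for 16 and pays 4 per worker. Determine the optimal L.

L* = 16

With K = 1, MP_L = (1/2)·2·L^(-1/2)·1^(1/3) = L^(-1/2).
Profit maximization for a price taker requires P·MP_L = w: 16·L^(-1/2) = 4.
So L^(-1/2) = 0.25, which gives L = 16.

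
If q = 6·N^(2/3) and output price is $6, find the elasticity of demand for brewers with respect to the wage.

ε = -3

MP_N = (2/3)·6·N^(-1/3), so P·MP_N = w gives 24·N^(-1/3) = w.
Solving, N(w) = (24/w)^(3). This is a constant-elasticity form: N ∝ w^(−3), so ε = −3.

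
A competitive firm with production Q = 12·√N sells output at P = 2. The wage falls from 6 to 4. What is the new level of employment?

N* = 9

From P·MP_N = w with MP_N = 6·N^(-1/2), the labor demand is N(w) = (12/w)^(2).
At w = 6: N = 4. At w = 4: N = 9.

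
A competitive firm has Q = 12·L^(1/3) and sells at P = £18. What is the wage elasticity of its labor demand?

ε = -1.5

MP_L = (1/3)·12·L^(-2/3), so P·MP_L = w gives 72·L^(-2/3) = w.
Solving, L(w) = (72/w)^(3/2). This is a constant-elasticity form: L ∝ w^(−3/2), so ε = −3/2.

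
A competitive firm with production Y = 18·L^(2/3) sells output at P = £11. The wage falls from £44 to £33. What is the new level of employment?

From P·MP_L = w with MP_L = 12·L^(-1/3), the labor demand is L(w) = (132/w)^(3).
At w = 44: L = 27. At w = 33: L = 64.

L* = 64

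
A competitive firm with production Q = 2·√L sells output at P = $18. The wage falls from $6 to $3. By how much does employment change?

From P·MP_L = w with MP_L = L^(-1/2), the labor demand is L(w) = (18/w)^(2).
At w = 6: L = 9. At w = 3: L = 36.
ΔL = 36 − 9 = 27.

ΔL = 27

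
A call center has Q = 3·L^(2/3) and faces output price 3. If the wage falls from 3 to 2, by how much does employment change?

From P·MP_L = w with MP_L = 2·L^(-1/3), the labor demand is L(w) = (6/w)^(3).
At w = 3: L = 8. At w = 2: L = 27.
ΔL = 27 − 8 = 19.

ΔL = 19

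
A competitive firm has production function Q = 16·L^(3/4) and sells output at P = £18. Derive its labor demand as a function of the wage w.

L(w) = (216/w)^(4)

MP_L = (3/4)·16·L^(-1/4) = 12·L^(-1/4).
Setting P·MP_L = w: 216·L^(-1/4) = w.
Solving for L: L^(-1/4) = w/216, so L = (216/w)^(4).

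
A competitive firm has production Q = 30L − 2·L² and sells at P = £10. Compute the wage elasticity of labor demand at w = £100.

From P·MP_L = w with MP_L = 30 − 4L, labor demand is L(w) = (30 − w/10)/4.
dL/dw = −1/(40) = -0.025.
At w = 100, L = 5, so ε = (dL/dw)·(w/L) = (-0.025)·(100/5) = -0.5.

ε = -0.5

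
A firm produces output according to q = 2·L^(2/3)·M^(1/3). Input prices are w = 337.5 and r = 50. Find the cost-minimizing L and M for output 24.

Cost minimization requires the marginal rate of technical substitution to equal the input-price ratio: MP_L/MP_M = w/r.
Here MP_L/MP_M = (2/3)·(M/L)/(1/3) = 2·(M/L). Setting this equal to 337.5/50 = 6.75 gives M = 3.375L.
Substituting into q = 24: 2·L^(2/3)·(3.375L)^(1/3) = 24.
Solving, L = 8 and M = 27.

L* = 8, M* = 27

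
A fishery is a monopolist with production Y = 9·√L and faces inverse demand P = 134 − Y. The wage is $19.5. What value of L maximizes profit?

L* = 36

Marginal revenue from the inverse demand is MR = 134 − 2Y.
The marginal product is MP_L = 4.5·L^(-1/2).
A monopolist hires until marginal revenue product equals the wage: MR·MP_L = w.
At L, Y = 9·√L. Substituting and solving: (134 − 18·√L)·4.5·L^(-1/2) = 19.5 gives L = 36.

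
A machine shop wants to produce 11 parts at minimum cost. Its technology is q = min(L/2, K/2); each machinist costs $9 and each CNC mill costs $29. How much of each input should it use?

L* = 22, K* = 22

With a fixed-proportions technology, the cost-minimizing bundle uses no slack in either input: L/2 = K/2 = q.
So L = 2·11 = 22 and K = 2·11 = 22.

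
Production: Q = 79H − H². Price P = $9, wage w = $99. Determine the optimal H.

H* = 34

The marginal product of H is MP_H = 79 − 2H.
A price-taking firm hires until the value of the marginal product equals the wage: P·MP_H = w, so 9·(79 − 2H) = 99.
Then 79 − 2H = 11, giving H = 34.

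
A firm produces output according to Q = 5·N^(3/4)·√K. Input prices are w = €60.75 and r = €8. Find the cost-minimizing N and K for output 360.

N* = 16, K* = 81

Cost minimization requires the marginal rate of technical substitution to equal the input-price ratio: MP_N/MP_K = w/r.
Here MP_N/MP_K = (3/4)·(K/N)/(1/2) = 1.5·(K/N). Setting this equal to 60.75/8 = 7.59375 gives K = 5.0625N.
Substituting into Q = 360: 5·N^(3/4)·(5.0625N)^(1/2) = 360.
Solving, N = 16 and K = 81.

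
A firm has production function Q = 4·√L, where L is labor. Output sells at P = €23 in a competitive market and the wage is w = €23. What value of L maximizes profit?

L* = 4

MP_L = (1/2)·4·L^(-1/2) = 2·L^(-1/2).
Profit maximization for a price taker requires P·MP_L = w: 23·2·L^(-1/2) = 23.
So L^(-1/2) = 0.5, which gives L = 4.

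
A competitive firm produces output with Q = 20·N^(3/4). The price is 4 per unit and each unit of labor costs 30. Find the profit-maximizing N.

MP_N = (3/4)·20·N^(-1/4) = 15·N^(-1/4).
Profit maximization for a price taker requires P·MP_N = w: 4·15·N^(-1/4) = 30.
So N^(-1/4) = 0.5, which gives N = 16.

N* = 16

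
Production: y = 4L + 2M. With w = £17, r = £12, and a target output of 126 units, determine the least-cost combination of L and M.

The inputs are perfect substitutes, so the firm uses whichever has the lower cost per unit of output.
Cost per unit of output via L is w/4 = 4.25; via M it is r/2 = 6. L is cheaper.
Producing y = 126 with L alone: L = 31.5, M = 0.

L* = 31.5, M* = 0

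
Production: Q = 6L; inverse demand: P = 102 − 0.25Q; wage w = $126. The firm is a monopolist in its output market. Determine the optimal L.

Marginal revenue from the inverse demand is MR = 102 − 0.5Q.
The marginal product is MP_L = 6.
A monopolist hires until marginal revenue product equals the wage: MR·MP_L = w.
(102 − 3L)·6 = 126, so L = 27.

L* = 27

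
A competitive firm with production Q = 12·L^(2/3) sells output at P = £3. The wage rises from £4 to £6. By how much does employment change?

From P·MP_L = w with MP_L = 8·L^(-1/3), the labor demand is L(w) = (24/w)^(3).
At w = 4: L = 216. At w = 6: L = 64.
ΔL = 64 − 216 = -152.

ΔL = -152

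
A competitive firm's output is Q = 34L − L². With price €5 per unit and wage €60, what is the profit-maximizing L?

L* = 11

The marginal product of L is MP_L = 34 − 2L.
A price-taking firm hires until the value of the marginal product equals the wage: P·MP_L = w, so 5·(34 − 2L) = 60.
Then 34 − 2L = 12, giving L = 11.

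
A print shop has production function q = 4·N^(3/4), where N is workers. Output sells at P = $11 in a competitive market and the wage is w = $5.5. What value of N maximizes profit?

N* = 1296

MP_N = (3/4)·4·N^(-1/4) = 3·N^(-1/4).
Profit maximization for a price taker requires P·MP_N = w: 11·3·N^(-1/4) = 5.5.
So N^(-1/4) = 1/6, which gives N = 1296.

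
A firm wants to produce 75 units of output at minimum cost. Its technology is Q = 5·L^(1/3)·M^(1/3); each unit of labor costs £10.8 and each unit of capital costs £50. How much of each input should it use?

L* = 125, M* = 27

Cost minimization requires the marginal rate of technical substitution to equal the input-price ratio: MP_L/MP_M = w/r.
Here MP_L/MP_M = (1/3)·(M/L)/(1/3) = (M/L). Setting this equal to 10.8/50 = 0.216 gives M = 0.216L.
Substituting into Q = 75: 5·L^(1/3)·(0.216L)^(1/3) = 75.
Solving, L = 125 and M = 27.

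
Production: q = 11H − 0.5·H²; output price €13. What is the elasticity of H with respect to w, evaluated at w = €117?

From P·MP_H = w with MP_H = 11 − H, labor demand is H(w) = 11 − w/13.
dH/dw = −1/(13) = -1/13.
At w = 117, H = 2, so ε = (dH/dw)·(w/H) = (-1/13)·(117/2) = -4.5.

ε = -4.5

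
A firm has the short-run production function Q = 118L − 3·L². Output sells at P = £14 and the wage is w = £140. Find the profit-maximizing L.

The marginal product of L is MP_L = 118 − 6L.
A price-taking firm hires until the value of the marginal product equals the wage: P·MP_L = w, so 14·(118 − 6L) = 140.
Then 118 − 6L = 10, giving L = 18.

L* = 18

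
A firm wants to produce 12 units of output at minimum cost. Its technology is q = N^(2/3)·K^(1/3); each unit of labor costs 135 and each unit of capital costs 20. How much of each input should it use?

N* = 8, K* = 27

Cost minimization requires the marginal rate of technical substitution to equal the input-price ratio: MP_N/MP_K = w/r.
Here MP_N/MP_K = (2/3)·(K/N)/(1/3) = 2·(K/N). Setting this equal to 135/20 = 6.75 gives K = 3.375N.
Substituting into q = 12: N^(2/3)·(3.375N)^(1/3) = 12.
Solving, N = 8 and K = 27.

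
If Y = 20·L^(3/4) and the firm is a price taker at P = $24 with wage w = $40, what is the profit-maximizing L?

MP_L = (3/4)·20·L^(-1/4) = 15·L^(-1/4).
Profit maximization for a price taker requires P·MP_L = w: 24·15·L^(-1/4) = 40.
So L^(-1/4) = 1/9, which gives L = 6561.

L* = 6561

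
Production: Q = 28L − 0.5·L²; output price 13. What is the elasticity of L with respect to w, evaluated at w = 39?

ε = -0.12

From P·MP_L = w with MP_L = 28 − L, labor demand is L(w) = 28 − w/13.
dL/dw = −1/(13) = -1/13.
At w = 39, L = 25, so ε = (dL/dw)·(w/L) = (-1/13)·(39/25) = -0.12.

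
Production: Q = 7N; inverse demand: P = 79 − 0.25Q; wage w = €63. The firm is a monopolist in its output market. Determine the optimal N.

Marginal revenue from the inverse demand is MR = 79 − 0.5Q.
The marginal product is MP_N = 7.
A monopolist hires until marginal revenue product equals the wage: MR·MP_N = w.
(79 − 3.5N)·7 = 63, so N = 20.

N* = 20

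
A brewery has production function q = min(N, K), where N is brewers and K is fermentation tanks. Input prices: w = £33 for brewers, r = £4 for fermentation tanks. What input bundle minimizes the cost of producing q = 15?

N* = 15, K* = 15

With a fixed-proportions technology, the cost-minimizing bundle uses no slack in either input: N = K = q.
So N = 15 and K = 15.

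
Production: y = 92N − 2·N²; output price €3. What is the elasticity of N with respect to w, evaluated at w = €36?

ε = -0.15

From P·MP_N = w with MP_N = 92 − 4N, labor demand is N(w) = (92 − w/3)/4.
dN/dw = −1/(12) = -1/12.
At w = 36, N = 20, so ε = (dN/dw)·(w/N) = (-1/12)·(36/20) = -0.15.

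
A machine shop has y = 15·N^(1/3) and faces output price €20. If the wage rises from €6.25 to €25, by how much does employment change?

ΔN = -56

From P·MP_N = w with MP_N = 5·N^(-2/3), the labor demand is N(w) = (100/w)^(3/2).
At w = 6.25: N = 64. At w = 25: N = 8.
ΔN = 8 − 64 = -56.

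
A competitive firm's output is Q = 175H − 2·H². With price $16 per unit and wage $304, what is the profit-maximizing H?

H* = 39

The marginal product of H is MP_H = 175 − 4H.
A price-taking firm hires until the value of the marginal product equals the wage: P·MP_H = w, so 16·(175 − 4H) = 304.
Then 175 − 4H = 19, giving H = 39.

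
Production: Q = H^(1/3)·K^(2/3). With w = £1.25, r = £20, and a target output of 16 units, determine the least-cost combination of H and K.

Cost minimization requires the marginal rate of technical substitution to equal the input-price ratio: MP_H/MP_K = w/r.
Here MP_H/MP_K = (1/3)·(K/H)/(2/3) = 0.5·(K/H). Setting this equal to 1.25/20 = 0.0625 gives K = 0.125H.
Substituting into Q = 16: H^(1/3)·(0.125H)^(2/3) = 16.
Solving, H = 64 and K = 8.

H* = 64, K* = 8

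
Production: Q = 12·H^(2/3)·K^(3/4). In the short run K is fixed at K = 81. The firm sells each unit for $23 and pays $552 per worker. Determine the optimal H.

With K = 81, MP_H = (2/3)·12·H^(-1/3)·81^(3/4) = 216·H^(-1/3).
Profit maximization for a price taker requires P·MP_H = w: 23·216·H^(-1/3) = 552.
So H^(-1/3) = 1/9, which gives H = 729.

H* = 729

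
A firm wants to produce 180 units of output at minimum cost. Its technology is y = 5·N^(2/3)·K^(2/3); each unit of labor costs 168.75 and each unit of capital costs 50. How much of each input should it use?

Cost minimization requires the marginal rate of technical substitution to equal the input-price ratio: MP_N/MP_K = w/r.
Here MP_N/MP_K = (2/3)·(K/N)/(2/3) = (K/N). Setting this equal to 168.75/50 = 3.375 gives K = 3.375N.
Substituting into y = 180: 5·N^(2/3)·(3.375N)^(2/3) = 180.
Solving, N = 8 and K = 27.

N* = 8, K* = 27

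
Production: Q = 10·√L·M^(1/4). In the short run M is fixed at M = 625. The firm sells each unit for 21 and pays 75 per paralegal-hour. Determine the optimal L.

With M = 625, MP_L = (1/2)·10·L^(-1/2)·625^(1/4) = 25·L^(-1/2).
Profit maximization for a price taker requires P·MP_L = w: 21·25·L^(-1/2) = 75.
So L^(-1/2) = 1/7, which gives L = 49.

L* = 49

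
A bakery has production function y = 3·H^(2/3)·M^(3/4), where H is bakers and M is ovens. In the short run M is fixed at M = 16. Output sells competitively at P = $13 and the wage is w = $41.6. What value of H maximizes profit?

With M = 16, MP_H = (2/3)·3·H^(-1/3)·16^(3/4) = 16·H^(-1/3).
Profit maximization for a price taker requires P·MP_H = w: 13·16·H^(-1/3) = 41.6.
So H^(-1/3) = 0.2, which gives H = 125.

H* = 125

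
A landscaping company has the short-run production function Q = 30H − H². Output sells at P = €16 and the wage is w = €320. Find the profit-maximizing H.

H* = 5

The marginal product of H is MP_H = 30 − 2H.
A price-taking firm hires until the value of the marginal product equals the wage: P·MP_H = w, so 16·(30 − 2H) = 320.
Then 30 − 2H = 20, giving H = 5.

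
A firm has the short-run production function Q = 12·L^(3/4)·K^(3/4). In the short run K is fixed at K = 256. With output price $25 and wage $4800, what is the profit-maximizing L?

L* = 81

With K = 256, MP_L = (3/4)·12·L^(-1/4)·256^(3/4) = 576·L^(-1/4).
Profit maximization for a price taker requires P·MP_L = w: 25·576·L^(-1/4) = 4800.
So L^(-1/4) = 1/3, which gives L = 81.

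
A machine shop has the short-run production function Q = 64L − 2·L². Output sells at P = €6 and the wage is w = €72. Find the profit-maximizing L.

L* = 13

The marginal product of L is MP_L = 64 − 4L.
A price-taking firm hires until the value of the marginal product equals the wage: P·MP_L = w, so 6·(64 − 4L) = 72.
Then 64 − 4L = 12, giving L = 13.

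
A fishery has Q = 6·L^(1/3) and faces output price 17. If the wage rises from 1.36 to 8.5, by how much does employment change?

ΔL = -117

From P·MP_L = w with MP_L = 2·L^(-2/3), the labor demand is L(w) = (34/w)^(3/2).
At w = 1.36: L = 125. At w = 8.5: L = 8.
ΔL = 8 − 125 = -117.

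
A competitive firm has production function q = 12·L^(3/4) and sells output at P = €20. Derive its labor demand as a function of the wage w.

L(w) = (180/w)^(4)

MP_L = (3/4)·12·L^(-1/4) = 9·L^(-1/4).
Setting P·MP_L = w: 180·L^(-1/4) = w.
Solving for L: L^(-1/4) = w/180, so L = (180/w)^(4).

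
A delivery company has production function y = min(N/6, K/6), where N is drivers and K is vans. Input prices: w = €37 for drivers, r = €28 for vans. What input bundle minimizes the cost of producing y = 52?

With a fixed-proportions technology, the cost-minimizing bundle uses no slack in either input: N/6 = K/6 = y.
So N = 6·52 = 312 and K = 6·52 = 312.

N* = 312, K* = 312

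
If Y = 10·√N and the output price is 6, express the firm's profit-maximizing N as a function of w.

MP_N = (1/2)·10·N^(-1/2) = 5·N^(-1/2).
Setting P·MP_N = w: 30·N^(-1/2) = w.
Solving for N: N^(-1/2) = w/30, so N = (30/w)^(2).

N(w) = 900/w²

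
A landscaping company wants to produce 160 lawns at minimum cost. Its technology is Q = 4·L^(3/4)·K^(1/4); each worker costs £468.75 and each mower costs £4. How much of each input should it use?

L* = 16, K* = 625

Cost minimization requires the marginal rate of technical substitution to equal the input-price ratio: MP_L/MP_K = w/r.
Here MP_L/MP_K = (3/4)·(K/L)/(1/4) = 3·(K/L). Setting this equal to 468.75/4 = 117.1875 gives K = 39.0625L.
Substituting into Q = 160: 4·L^(3/4)·(39.0625L)^(1/4) = 160.
Solving, L = 16 and K = 625.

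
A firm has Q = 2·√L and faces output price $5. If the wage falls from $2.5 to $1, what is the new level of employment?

From P·MP_L = w with MP_L = L^(-1/2), the labor demand is L(w) = (5/w)^(2).
At w = 2.5: L = 4. At w = 1: L = 25.

L* = 25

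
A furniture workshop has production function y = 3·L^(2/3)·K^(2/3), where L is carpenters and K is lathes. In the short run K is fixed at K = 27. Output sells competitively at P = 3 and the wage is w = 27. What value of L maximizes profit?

L* = 8

With K = 27, MP_L = (2/3)·3·L^(-1/3)·27^(2/3) = 18·L^(-1/3).
Profit maximization for a price taker requires P·MP_L = w: 3·18·L^(-1/3) = 27.
So L^(-1/3) = 0.5, which gives L = 8.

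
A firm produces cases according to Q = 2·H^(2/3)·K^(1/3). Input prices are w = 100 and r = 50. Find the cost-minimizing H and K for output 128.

Cost minimization requires the marginal rate of technical substitution to equal the input-price ratio: MP_H/MP_K = w/r.
Here MP_H/MP_K = (2/3)·(K/H)/(1/3) = 2·(K/H). Setting this equal to 100/50 = 2 gives K = H.
Substituting into Q = 128: 2·H^(2/3)·(H)^(1/3) = 128.
Solving, H = 64 and K = 64.

H* = 64, K* = 64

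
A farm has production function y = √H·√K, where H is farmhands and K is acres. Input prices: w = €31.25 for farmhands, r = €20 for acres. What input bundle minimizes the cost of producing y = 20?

Cost minimization requires the marginal rate of technical substitution to equal the input-price ratio: MP_H/MP_K = w/r.
Here MP_H/MP_K = (1/2)·(K/H)/(1/2) = (K/H). Setting this equal to 31.25/20 = 1.5625 gives K = 1.5625H.
Substituting into y = 20: H^(1/2)·(1.5625H)^(1/2) = 20.
Solving, H = 16 and K = 25.

H* = 16, K* = 25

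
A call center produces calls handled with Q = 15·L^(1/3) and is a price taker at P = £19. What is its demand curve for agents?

L(w) = (95/w)^(3/2)

MP_L = (1/3)·15·L^(-2/3) = 5·L^(-2/3).
Setting P·MP_L = w: 95·L^(-2/3) = w.
Solving for L: L^(-2/3) = w/95, so L = (95/w)^(3/2).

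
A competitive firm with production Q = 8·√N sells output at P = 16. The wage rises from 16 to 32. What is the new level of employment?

N* = 4

From P·MP_N = w with MP_N = 4·N^(-1/2), the labor demand is N(w) = (64/w)^(2).
At w = 16: N = 16. At w = 32: N = 4.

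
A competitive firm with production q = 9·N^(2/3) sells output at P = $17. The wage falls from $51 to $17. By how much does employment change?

From P·MP_N = w with MP_N = 6·N^(-1/3), the labor demand is N(w) = (102/w)^(3).
At w = 51: N = 8. At w = 17: N = 216.
ΔN = 216 − 8 = 208.

ΔN = 208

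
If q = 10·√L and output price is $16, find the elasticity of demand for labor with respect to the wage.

ε = -2

MP_L = (1/2)·10·L^(-1/2), so P·MP_L = w gives 80·L^(-1/2) = w.
Solving, L(w) = (80/w)^(2). This is a constant-elasticity form: L ∝ w^(−2), so ε = −2.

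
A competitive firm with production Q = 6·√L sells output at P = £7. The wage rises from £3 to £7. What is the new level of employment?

From P·MP_L = w with MP_L = 3·L^(-1/2), the labor demand is L(w) = (21/w)^(2).
At w = 3: L = 49. At w = 7: L = 9.

L* = 9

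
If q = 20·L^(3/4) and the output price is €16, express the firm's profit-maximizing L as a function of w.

MP_L = (3/4)·20·L^(-1/4) = 15·L^(-1/4).
Setting P·MP_L = w: 240·L^(-1/4) = w.
Solving for L: L^(-1/4) = w/240, so L = (240/w)^(4).

L(w) = (240/w)^(4)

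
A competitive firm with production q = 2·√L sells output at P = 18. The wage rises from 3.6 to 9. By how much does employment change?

ΔL = -21

From P·MP_L = w with MP_L = L^(-1/2), the labor demand is L(w) = (18/w)^(2).
At w = 3.6: L = 25. At w = 9: L = 4.
ΔL = 4 − 25 = -21.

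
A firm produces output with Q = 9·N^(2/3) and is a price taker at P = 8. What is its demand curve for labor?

MP_N = (2/3)·9·N^(-1/3) = 6·N^(-1/3).
Setting P·MP_N = w: 48·N^(-1/3) = w.
Solving for N: N^(-1/3) = w/48, so N = (48/w)^(3).

N(w) = 110592/w³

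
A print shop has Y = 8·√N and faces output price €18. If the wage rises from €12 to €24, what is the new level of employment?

N* = 9

From P·MP_N = w with MP_N = 4·N^(-1/2), the labor demand is N(w) = (72/w)^(2).
At w = 12: N = 36. At w = 24: N = 9.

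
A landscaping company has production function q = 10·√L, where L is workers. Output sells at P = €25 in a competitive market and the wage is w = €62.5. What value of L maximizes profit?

MP_L = (1/2)·10·L^(-1/2) = 5·L^(-1/2).
Profit maximization for a price taker requires P·MP_L = w: 25·5·L^(-1/2) = 62.5.
So L^(-1/2) = 0.5, which gives L = 4.

L* = 4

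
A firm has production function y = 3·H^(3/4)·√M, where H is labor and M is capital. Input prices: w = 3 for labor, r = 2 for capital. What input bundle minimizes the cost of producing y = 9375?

Cost minimization requires the marginal rate of technical substitution to equal the input-price ratio: MP_H/MP_M = w/r.
Here MP_H/MP_M = (3/4)·(M/H)/(1/2) = 1.5·(M/H). Setting this equal to 3/2 = 1.5 gives M = H.
Substituting into y = 9375: 3·H^(3/4)·(H)^(1/2) = 9375.
Solving, H = 625 and M = 625.

H* = 625, M* = 625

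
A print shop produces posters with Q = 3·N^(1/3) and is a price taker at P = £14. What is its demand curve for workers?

MP_N = (1/3)·3·N^(-2/3) = N^(-2/3).
Setting P·MP_N = w: 14·N^(-2/3) = w.
Solving for N: N^(-2/3) = w/14, so N = (14/w)^(3/2).

N(w) = (14/w)^(3/2)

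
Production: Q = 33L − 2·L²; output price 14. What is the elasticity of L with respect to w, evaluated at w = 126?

ε = -0.375

From P·MP_L = w with MP_L = 33 − 4L, labor demand is L(w) = (33 − w/14)/4.
dL/dw = −1/(56) = -1/56.
At w = 126, L = 6, so ε = (dL/dw)·(w/L) = (-1/56)·(126/6) = -0.375.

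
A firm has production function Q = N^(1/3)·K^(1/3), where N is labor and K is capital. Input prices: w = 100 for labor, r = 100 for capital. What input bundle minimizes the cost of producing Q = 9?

N* = 27, K* = 27

Cost minimization requires the marginal rate of technical substitution to equal the input-price ratio: MP_N/MP_K = w/r.
Here MP_N/MP_K = (1/3)·(K/N)/(1/3) = (K/N). Setting this equal to 100/100 = 1 gives K = N.
Substituting into Q = 9: N^(1/3)·(N)^(1/3) = 9.
Solving, N = 27 and K = 27.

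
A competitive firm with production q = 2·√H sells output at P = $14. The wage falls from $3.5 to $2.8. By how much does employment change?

ΔH = 9

From P·MP_H = w with MP_H = H^(-1/2), the labor demand is H(w) = (14/w)^(2).
At w = 3.5: H = 16. At w = 2.8: H = 25.
ΔH = 25 − 16 = 9.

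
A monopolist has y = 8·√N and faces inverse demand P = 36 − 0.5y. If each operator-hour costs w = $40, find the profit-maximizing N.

N* = 4

Marginal revenue from the inverse demand is MR = 36 − y.
The marginal product is MP_N = 4·N^(-1/2).
A monopolist hires until marginal revenue product equals the wage: MR·MP_N = w.
At N, y = 8·√N. Substituting and solving: (36 − 8·√N)·4·N^(-1/2) = 40 gives N = 4.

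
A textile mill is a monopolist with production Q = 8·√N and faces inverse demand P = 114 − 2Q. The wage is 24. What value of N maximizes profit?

N* = 9

Marginal revenue from the inverse demand is MR = 114 − 4Q.
The marginal product is MP_N = 4·N^(-1/2).
A monopolist hires until marginal revenue product equals the wage: MR·MP_N = w.
At N, Q = 8·√N. Substituting and solving: (114 − 32·√N)·4·N^(-1/2) = 24 gives N = 9.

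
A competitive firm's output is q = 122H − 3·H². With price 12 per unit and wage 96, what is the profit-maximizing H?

The marginal product of H is MP_H = 122 − 6H.
A price-taking firm hires until the value of the marginal product equals the wage: P·MP_H = w, so 12·(122 − 6H) = 96.
Then 122 − 6H = 8, giving H = 19.

H* = 19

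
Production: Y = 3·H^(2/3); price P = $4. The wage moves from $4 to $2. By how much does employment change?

ΔH = 56

From P·MP_H = w with MP_H = 2·H^(-1/3), the labor demand is H(w) = (8/w)^(3).
At w = 4: H = 8. At w = 2: H = 64.
ΔH = 64 − 8 = 56.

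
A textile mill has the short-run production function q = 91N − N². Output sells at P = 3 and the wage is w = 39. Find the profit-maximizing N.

The marginal product of N is MP_N = 91 − 2N.
A price-taking firm hires until the value of the marginal product equals the wage: P·MP_N = w, so 3·(91 − 2N) = 39.
Then 91 − 2N = 13, giving N = 39.

N* = 39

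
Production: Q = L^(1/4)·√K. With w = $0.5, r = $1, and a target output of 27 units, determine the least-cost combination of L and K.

Cost minimization requires the marginal rate of technical substitution to equal the input-price ratio: MP_L/MP_K = w/r.
Here MP_L/MP_K = (1/4)·(K/L)/(1/2) = 0.5·(K/L). Setting this equal to 0.5/1 = 0.5 gives K = L.
Substituting into Q = 27: L^(1/4)·(L)^(1/2) = 27.
Solving, L = 81 and K = 81.

L* = 81, K* = 81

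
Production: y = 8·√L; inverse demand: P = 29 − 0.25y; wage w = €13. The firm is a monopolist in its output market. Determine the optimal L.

L* = 16

Marginal revenue from the inverse demand is MR = 29 − 0.5y.
The marginal product is MP_L = 4·L^(-1/2).
A monopolist hires until marginal revenue product equals the wage: MR·MP_L = w.
At L, y = 8·√L. Substituting and solving: (29 − 4·√L)·4·L^(-1/2) = 13 gives L = 16.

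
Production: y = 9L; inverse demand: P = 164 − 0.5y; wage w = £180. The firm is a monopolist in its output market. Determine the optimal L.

Marginal revenue from the inverse demand is MR = 164 − y.
The marginal product is MP_L = 9.
A monopolist hires until marginal revenue product equals the wage: MR·MP_L = w.
(164 − 9L)·9 = 180, so L = 16.

L* = 16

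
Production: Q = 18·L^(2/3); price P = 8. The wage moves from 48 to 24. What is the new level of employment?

From P·MP_L = w with MP_L = 12·L^(-1/3), the labor demand is L(w) = (96/w)^(3).
At w = 48: L = 8. At w = 24: L = 64.

L* = 64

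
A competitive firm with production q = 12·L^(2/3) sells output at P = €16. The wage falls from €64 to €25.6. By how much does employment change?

From P·MP_L = w with MP_L = 8·L^(-1/3), the labor demand is L(w) = (128/w)^(3).
At w = 64: L = 8. At w = 25.6: L = 125.
ΔL = 125 − 8 = 117.

ΔL = 117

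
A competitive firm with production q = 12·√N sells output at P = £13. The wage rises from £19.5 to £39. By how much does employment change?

ΔN = -12

From P·MP_N = w with MP_N = 6·N^(-1/2), the labor demand is N(w) = (78/w)^(2).
At w = 19.5: N = 16. At w = 39: N = 4.
ΔN = 4 − 16 = -12.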